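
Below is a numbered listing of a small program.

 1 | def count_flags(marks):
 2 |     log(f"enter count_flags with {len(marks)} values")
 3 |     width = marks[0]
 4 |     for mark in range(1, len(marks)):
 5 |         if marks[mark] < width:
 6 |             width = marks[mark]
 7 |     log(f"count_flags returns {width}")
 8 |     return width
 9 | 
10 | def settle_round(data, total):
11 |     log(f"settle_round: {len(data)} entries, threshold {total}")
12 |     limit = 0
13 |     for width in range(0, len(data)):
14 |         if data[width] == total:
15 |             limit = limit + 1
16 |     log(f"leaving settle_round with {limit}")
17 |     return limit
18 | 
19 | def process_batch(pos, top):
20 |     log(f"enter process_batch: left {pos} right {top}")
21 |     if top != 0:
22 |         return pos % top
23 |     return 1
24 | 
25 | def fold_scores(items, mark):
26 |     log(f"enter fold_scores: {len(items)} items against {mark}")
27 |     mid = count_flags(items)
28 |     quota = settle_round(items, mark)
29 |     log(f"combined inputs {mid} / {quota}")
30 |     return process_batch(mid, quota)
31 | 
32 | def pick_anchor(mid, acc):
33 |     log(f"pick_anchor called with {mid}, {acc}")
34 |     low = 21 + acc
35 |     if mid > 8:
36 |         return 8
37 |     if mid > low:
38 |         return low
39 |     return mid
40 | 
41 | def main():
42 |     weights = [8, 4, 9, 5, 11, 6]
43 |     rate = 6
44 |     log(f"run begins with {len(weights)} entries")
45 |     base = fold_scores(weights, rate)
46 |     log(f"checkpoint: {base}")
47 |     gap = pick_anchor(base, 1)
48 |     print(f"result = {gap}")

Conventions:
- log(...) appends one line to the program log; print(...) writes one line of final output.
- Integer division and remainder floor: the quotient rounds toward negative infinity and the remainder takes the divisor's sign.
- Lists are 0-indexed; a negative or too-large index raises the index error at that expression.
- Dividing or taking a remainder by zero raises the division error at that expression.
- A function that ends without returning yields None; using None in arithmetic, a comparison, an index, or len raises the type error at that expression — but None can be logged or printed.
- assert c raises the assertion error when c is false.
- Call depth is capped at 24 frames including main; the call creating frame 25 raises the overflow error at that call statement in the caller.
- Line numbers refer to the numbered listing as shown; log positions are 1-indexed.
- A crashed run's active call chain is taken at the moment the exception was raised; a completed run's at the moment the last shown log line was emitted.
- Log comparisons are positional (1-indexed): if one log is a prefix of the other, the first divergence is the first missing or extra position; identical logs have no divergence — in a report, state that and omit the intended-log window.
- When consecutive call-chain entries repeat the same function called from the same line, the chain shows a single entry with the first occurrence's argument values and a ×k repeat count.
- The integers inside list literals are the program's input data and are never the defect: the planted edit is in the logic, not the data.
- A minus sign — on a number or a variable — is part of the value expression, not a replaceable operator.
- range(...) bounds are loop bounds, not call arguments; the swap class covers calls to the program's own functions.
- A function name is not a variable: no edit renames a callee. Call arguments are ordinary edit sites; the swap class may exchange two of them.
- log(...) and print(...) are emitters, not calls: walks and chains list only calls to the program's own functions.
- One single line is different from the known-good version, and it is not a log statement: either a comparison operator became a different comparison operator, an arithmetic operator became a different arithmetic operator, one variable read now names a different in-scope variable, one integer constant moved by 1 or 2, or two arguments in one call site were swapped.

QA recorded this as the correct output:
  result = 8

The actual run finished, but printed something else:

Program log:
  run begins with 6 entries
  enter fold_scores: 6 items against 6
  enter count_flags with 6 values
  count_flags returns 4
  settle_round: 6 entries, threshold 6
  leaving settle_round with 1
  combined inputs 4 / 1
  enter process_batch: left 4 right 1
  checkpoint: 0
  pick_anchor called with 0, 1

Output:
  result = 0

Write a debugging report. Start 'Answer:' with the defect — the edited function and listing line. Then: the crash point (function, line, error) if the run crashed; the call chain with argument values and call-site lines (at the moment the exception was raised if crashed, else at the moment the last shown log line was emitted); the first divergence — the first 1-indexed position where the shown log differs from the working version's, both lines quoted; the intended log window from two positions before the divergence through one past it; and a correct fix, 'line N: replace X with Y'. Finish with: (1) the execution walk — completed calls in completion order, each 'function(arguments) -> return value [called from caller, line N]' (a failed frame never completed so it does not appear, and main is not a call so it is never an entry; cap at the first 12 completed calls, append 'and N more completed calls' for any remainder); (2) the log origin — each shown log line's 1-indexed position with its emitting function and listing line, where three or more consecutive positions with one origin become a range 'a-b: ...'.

Answer: the defect is in pick_anchor at line 35.
Key observation: Nothing in the log betrays the bug — only the output does.
Call chain: main -> pick_anchor(0, 1) (called at line 47).
First divergence: there is none — every log position agrees.
Execution walk:
  count_flags([8, 4, 9, 5, 11, 6]) -> 4  [called from fold_scores, line 27]
  settle_round([8, 4, 9, 5, 11, 6], 6) -> 1  [called from fold_scores, line 28]
  process_batch(4, 1) -> 0  [called from fold_scores, line 30]
  fold_scores([8, 4, 9, 5, 11, 6], 6) -> 0  [called from main, line 45]
  pick_anchor(0, 1) -> 0  [called from main, line 47]
Log origin:
  1: emitted by main (line 44)
  2: emitted by fold_scores (line 26)
  3: emitted by count_flags (line 2)
  4: emitted by count_flags (line 7)
  5: emitted by settle_round (line 11)
  6: emitted by settle_round (line 16)
  7: emitted by fold_scores (line 29)
  8: emitted by process_batch (line 20)
  9: emitted by main (line 46)
  10: emitted by pick_anchor (line 33)
A correct fix: line 35: replace `>` with `<`.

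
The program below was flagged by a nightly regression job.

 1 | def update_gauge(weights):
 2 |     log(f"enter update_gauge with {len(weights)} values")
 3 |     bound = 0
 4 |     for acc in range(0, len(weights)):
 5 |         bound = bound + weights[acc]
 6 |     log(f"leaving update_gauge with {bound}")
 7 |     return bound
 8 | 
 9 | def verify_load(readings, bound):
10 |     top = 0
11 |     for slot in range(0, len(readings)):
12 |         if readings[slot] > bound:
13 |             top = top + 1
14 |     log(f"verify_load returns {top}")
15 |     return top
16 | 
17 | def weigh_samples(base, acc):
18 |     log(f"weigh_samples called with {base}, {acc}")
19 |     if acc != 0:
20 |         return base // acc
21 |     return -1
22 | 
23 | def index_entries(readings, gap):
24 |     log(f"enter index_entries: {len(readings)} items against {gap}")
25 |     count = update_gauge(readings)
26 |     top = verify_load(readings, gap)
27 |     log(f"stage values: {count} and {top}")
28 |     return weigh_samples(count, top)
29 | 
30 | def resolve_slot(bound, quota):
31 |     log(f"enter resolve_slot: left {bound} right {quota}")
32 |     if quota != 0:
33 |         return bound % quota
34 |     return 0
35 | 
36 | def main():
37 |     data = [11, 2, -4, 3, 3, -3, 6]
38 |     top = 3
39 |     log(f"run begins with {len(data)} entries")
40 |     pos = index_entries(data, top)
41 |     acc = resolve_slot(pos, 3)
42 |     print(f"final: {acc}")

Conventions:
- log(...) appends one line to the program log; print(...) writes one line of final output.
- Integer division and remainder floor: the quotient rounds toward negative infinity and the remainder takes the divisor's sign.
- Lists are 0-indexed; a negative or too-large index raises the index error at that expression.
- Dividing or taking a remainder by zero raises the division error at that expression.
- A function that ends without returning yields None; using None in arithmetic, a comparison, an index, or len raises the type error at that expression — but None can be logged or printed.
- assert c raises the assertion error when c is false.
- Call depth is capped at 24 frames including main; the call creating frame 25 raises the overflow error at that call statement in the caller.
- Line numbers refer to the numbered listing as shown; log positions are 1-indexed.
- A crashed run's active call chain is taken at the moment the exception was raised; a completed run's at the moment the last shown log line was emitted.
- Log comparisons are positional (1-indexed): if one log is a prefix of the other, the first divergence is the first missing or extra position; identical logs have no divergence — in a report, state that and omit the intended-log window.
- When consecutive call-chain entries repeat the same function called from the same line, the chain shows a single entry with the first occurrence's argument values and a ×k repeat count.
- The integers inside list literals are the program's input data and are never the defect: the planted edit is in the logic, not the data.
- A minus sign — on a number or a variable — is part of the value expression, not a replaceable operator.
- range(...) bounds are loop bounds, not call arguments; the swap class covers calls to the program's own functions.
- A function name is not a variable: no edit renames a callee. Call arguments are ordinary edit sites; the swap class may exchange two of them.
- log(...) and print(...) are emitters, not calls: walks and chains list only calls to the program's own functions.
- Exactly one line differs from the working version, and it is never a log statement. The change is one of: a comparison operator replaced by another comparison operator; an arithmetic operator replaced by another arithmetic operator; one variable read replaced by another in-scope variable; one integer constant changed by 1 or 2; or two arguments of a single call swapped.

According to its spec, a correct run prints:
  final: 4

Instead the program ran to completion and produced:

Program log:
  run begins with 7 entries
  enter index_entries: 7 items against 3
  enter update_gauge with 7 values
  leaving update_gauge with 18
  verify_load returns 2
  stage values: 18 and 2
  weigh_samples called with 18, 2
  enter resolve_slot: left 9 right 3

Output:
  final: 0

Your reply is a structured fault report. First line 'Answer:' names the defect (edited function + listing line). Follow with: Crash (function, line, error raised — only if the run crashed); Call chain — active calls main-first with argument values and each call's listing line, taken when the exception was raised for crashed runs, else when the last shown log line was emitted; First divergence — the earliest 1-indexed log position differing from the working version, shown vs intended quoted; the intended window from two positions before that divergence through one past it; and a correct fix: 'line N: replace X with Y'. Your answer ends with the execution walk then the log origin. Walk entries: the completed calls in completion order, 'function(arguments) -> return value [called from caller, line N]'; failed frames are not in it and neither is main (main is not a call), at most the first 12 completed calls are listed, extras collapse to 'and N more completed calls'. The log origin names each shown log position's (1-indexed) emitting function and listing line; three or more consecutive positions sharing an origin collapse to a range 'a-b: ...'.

Answer: the defect is in main at line 41.
Core observation: The earliest visible damage is log position 8 — 'enter resolve_slot: left 9 right 3' rather than the intended 'enter resolve_slot: left 9 right 5'.
Call chain: main -> resolve_slot(9, 3) (called at line 41).
First divergence: at position 8 the run shows 'enter resolve_slot: left 9 right 3' where the working version logs 'enter resolve_slot: left 9 right 5'.
Intended log window:
  6: stage values: 18 and 2
  7: weigh_samples called with 18, 2
  8: enter resolve_slot: left 9 right 5
Execution walk:
  update_gauge([11, 2, -4, 3, 3, -3, 6]) -> 18  [called from index_entries, line 25]
  verify_load([11, 2, -4, 3, 3, -3, 6], 3) -> 2  [called from index_entries, line 26]
  weigh_samples(18, 2) -> 9  [called from index_entries, line 28]
  index_entries([11, 2, -4, 3, 3, -3, 6], 3) -> 9  [called from main, line 40]
  resolve_slot(9, 3) -> 0  [called from main, line 41]
Log line origins:
  1: emitted by main (line 39)
  2: emitted by index_entries (line 24)
  3: emitted by update_gauge (line 2)
  4: emitted by update_gauge (line 6)
  5: emitted by verify_load (line 14)
  6: emitted by index_entries (line 27)
  7: emitted by weigh_samples (line 18)
  8: emitted by resolve_slot (line 31)
A correct fix: line 41: replace `3` with `5`.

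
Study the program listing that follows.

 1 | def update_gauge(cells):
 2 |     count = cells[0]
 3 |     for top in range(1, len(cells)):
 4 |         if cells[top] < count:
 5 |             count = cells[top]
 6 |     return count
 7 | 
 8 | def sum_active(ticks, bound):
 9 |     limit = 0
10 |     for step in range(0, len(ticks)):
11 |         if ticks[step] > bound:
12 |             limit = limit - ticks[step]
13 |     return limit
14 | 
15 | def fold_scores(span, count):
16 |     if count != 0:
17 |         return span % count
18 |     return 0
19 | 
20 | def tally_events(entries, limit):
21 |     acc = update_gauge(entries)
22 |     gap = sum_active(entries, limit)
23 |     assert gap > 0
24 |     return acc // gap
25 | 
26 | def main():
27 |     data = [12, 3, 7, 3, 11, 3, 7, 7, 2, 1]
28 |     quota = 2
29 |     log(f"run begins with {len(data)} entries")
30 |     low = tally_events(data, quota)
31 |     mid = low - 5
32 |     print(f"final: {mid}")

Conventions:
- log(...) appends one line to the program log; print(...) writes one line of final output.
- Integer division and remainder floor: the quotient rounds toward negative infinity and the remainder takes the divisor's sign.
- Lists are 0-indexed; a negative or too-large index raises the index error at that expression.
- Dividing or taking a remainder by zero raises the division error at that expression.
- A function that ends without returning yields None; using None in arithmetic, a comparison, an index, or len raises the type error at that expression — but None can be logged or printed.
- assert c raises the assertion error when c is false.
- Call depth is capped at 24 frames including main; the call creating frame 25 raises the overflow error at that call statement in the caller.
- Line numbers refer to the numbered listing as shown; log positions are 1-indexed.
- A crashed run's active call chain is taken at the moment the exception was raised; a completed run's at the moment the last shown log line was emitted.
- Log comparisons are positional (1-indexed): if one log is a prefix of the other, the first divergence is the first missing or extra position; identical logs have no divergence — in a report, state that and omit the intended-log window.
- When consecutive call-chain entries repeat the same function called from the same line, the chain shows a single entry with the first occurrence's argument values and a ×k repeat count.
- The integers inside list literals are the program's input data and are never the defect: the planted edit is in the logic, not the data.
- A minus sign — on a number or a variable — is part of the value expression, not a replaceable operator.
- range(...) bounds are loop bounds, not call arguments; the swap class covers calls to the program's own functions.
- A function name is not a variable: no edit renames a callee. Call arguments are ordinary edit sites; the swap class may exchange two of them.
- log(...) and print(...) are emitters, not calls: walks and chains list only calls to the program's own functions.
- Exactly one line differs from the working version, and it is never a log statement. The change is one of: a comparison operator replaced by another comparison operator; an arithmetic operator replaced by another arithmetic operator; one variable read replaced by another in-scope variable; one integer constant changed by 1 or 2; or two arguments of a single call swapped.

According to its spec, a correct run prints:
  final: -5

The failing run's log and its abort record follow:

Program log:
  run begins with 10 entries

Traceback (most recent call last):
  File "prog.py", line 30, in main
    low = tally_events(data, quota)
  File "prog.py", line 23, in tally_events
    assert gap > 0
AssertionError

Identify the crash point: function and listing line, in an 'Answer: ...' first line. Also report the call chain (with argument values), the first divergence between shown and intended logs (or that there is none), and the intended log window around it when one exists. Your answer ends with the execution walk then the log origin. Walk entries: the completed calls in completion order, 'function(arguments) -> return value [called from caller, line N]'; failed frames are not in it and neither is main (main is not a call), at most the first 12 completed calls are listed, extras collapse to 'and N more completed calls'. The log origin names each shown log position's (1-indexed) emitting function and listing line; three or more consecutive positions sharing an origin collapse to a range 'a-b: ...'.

Answer: the error was raised in tally_events, line 23.
Core observation: Every log line matches the working run — the failure is the only observable divergence.
Call chain: main -> tally_events([12, 3, 7, 3, 11, 3, 7, 7, 2, 1], 2) (called at line 30).
First divergence: none; the two logs match at every position.
Execution walk:
  update_gauge([12, 3, 7, 3, 11, 3, 7, 7, 2, 1]) -> 1  [called from tally_events, line 21]
  sum_active([12, 3, 7, 3, 11, 3, 7, 7, 2, 1], 2) -> -53  [called from tally_events, line 22]
Log origins:
  1: from main, line 29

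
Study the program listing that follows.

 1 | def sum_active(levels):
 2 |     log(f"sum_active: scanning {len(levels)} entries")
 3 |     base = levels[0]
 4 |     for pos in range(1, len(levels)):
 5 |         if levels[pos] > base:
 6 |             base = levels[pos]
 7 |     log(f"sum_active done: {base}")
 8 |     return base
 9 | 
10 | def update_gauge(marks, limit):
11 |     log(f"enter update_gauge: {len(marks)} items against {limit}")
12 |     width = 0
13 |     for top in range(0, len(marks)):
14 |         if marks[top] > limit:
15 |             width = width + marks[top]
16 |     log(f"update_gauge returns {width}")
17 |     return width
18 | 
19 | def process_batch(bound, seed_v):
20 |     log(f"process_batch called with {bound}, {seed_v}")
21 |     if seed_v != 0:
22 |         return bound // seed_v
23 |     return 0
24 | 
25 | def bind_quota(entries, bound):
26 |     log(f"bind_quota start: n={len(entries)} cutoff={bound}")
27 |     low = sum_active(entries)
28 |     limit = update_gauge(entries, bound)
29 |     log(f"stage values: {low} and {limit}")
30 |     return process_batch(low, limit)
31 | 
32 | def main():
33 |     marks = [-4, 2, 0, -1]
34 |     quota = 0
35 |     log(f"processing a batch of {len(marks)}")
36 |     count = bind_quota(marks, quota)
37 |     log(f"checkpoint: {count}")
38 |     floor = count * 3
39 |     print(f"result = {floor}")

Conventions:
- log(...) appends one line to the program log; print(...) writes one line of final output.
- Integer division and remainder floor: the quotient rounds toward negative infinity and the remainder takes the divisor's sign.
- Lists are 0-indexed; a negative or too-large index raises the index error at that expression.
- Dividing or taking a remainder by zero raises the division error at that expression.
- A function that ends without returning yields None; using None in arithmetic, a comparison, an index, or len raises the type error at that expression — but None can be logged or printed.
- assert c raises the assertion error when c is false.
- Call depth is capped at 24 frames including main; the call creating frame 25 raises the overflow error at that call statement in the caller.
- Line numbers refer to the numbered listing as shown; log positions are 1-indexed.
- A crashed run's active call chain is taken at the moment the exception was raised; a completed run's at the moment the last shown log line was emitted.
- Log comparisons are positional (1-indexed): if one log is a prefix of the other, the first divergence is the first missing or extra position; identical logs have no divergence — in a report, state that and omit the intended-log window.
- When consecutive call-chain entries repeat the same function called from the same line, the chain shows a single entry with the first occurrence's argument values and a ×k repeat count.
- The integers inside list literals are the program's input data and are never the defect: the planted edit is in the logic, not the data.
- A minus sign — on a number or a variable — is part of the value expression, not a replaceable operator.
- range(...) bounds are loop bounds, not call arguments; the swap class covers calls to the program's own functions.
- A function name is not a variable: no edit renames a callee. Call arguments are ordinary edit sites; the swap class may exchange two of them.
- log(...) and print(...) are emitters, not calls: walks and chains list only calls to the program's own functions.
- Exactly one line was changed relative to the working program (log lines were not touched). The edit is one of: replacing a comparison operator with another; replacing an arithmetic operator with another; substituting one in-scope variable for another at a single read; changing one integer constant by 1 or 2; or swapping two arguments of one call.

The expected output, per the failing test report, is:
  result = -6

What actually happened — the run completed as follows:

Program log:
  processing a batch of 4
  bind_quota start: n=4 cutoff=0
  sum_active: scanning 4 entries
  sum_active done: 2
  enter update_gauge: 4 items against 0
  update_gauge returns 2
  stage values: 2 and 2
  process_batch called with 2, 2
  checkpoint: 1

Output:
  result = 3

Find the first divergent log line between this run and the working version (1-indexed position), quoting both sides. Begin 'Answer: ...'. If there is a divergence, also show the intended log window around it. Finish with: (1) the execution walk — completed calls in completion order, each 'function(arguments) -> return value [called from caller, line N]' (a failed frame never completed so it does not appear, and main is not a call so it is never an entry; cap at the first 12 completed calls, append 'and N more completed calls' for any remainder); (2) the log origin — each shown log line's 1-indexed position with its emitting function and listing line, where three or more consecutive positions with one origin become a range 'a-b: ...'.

Answer: position 4; shown 'sum_active done: 2' vs intended 'sum_active done: -4'.
Intended log window:
  2: bind_quota start: n=4 cutoff=0
  3: sum_active: scanning 4 entries
  4: sum_active done: -4
  5: enter update_gauge: 4 items against 0
Execution walk:
  sum_active([-4, 2, 0, -1]) -> 2  [called from bind_quota, line 27]
  update_gauge([-4, 2, 0, -1], 0) -> 2  [called from bind_quota, line 28]
  process_batch(2, 2) -> 1  [called from bind_quota, line 30]
  bind_quota([-4, 2, 0, -1], 0) -> 1  [called from main, line 36]
Log origins:
  1: emitted by main (line 35)
  2: emitted by bind_quota (line 26)
  3: emitted by sum_active (line 2)
  4: emitted by sum_active (line 7)
  5: emitted by update_gauge (line 11)
  6: emitted by update_gauge (line 16)
  7: emitted by bind_quota (line 29)
  8: emitted by process_batch (line 20)
  9: emitted by main (line 37)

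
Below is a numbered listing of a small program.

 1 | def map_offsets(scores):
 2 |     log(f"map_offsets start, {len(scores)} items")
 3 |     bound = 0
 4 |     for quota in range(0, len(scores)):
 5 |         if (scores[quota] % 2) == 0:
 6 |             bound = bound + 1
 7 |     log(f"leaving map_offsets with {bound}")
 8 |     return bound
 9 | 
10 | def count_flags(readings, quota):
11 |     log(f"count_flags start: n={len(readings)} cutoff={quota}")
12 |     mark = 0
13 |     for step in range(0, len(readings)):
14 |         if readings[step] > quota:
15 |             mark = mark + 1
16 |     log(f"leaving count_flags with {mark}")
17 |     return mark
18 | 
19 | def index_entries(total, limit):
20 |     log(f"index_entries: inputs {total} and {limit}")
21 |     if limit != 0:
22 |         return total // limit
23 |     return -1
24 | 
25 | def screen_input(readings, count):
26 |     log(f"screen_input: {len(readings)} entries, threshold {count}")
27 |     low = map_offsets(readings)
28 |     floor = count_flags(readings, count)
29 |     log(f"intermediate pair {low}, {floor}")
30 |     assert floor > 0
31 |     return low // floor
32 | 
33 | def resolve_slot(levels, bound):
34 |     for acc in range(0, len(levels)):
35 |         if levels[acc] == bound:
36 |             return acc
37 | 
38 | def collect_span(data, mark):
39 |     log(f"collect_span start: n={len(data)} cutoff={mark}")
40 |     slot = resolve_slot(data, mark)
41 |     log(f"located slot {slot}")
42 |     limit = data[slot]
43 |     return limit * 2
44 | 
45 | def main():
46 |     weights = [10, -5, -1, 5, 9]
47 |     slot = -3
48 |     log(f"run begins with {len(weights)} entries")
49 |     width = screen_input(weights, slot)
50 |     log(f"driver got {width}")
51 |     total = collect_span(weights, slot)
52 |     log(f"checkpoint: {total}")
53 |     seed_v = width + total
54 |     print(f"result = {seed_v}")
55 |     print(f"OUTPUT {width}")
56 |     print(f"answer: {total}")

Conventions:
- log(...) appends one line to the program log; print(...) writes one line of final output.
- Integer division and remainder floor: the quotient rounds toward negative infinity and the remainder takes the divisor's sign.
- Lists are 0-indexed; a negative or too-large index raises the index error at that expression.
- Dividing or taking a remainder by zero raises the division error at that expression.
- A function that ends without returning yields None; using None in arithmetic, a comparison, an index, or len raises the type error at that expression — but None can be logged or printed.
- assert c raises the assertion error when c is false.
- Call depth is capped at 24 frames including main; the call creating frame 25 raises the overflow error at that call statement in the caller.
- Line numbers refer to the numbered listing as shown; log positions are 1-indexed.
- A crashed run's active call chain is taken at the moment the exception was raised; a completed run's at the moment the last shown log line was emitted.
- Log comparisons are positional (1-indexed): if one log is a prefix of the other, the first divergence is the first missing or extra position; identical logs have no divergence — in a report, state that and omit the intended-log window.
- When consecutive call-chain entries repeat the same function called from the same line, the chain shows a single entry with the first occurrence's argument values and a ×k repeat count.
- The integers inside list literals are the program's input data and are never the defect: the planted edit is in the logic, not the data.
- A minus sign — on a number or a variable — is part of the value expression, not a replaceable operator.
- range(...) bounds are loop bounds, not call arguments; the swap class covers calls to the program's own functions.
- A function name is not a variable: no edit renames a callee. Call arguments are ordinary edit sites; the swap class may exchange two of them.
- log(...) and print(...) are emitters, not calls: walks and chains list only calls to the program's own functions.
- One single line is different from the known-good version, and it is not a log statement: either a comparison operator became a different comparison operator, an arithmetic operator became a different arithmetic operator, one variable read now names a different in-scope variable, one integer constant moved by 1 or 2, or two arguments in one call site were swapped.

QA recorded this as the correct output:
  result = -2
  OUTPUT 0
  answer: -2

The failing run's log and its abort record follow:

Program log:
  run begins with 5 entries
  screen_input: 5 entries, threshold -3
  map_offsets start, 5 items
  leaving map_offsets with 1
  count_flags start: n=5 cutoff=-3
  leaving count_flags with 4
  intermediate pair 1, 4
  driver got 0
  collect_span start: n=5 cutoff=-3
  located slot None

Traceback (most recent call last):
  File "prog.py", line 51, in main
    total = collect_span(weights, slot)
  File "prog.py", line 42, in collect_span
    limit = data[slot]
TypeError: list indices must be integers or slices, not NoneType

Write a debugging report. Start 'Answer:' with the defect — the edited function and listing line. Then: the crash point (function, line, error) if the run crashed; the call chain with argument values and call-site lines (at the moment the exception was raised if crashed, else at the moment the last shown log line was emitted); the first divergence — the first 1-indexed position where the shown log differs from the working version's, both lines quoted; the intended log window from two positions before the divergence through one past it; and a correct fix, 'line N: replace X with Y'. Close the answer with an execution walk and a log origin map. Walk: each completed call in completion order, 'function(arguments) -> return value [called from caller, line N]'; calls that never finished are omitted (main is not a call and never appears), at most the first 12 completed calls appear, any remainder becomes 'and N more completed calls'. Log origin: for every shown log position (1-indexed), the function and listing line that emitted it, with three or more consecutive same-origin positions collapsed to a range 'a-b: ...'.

Answer: the defect is in main at line 47.
Core observation: At log position 2 the runs split — shown 'screen_input: 5 entries, threshold -3', but the working version logs 'screen_input: 5 entries, threshold -1'.
Crash: collect_span, line 42, TypeError.
Call chain: main -> collect_span([10, -5, -1, 5, 9], -3) (called at line 51).
First divergence: position 2; shown 'screen_input: 5 entries, threshold -3' vs intended 'screen_input: 5 entries, threshold -1'.
Intended log window:
  1: run begins with 5 entries
  2: screen_input: 5 entries, threshold -1
  3: map_offsets start, 5 items
Execution walk:
  map_offsets([10, -5, -1, 5, 9]) -> 1  [called from screen_input, line 27]
  count_flags([10, -5, -1, 5, 9], -3) -> 4  [called from screen_input, line 28]
  screen_input([10, -5, -1, 5, 9], -3) -> 0  [called from main, line 49]
  resolve_slot([10, -5, -1, 5, 9], -3) -> None  [called from collect_span, line 40]
Log origins:
  1: logged in main at line 48
  2: logged in screen_input at line 26
  3: logged in map_offsets at line 2
  4: logged in map_offsets at line 7
  5: logged in count_flags at line 11
  6: logged in count_flags at line 16
  7: logged in screen_input at line 29
  8: logged in main at line 50
  9: logged in collect_span at line 39
  10: logged in collect_span at line 41
A correct fix: line 47: replace `-3` with `-1`.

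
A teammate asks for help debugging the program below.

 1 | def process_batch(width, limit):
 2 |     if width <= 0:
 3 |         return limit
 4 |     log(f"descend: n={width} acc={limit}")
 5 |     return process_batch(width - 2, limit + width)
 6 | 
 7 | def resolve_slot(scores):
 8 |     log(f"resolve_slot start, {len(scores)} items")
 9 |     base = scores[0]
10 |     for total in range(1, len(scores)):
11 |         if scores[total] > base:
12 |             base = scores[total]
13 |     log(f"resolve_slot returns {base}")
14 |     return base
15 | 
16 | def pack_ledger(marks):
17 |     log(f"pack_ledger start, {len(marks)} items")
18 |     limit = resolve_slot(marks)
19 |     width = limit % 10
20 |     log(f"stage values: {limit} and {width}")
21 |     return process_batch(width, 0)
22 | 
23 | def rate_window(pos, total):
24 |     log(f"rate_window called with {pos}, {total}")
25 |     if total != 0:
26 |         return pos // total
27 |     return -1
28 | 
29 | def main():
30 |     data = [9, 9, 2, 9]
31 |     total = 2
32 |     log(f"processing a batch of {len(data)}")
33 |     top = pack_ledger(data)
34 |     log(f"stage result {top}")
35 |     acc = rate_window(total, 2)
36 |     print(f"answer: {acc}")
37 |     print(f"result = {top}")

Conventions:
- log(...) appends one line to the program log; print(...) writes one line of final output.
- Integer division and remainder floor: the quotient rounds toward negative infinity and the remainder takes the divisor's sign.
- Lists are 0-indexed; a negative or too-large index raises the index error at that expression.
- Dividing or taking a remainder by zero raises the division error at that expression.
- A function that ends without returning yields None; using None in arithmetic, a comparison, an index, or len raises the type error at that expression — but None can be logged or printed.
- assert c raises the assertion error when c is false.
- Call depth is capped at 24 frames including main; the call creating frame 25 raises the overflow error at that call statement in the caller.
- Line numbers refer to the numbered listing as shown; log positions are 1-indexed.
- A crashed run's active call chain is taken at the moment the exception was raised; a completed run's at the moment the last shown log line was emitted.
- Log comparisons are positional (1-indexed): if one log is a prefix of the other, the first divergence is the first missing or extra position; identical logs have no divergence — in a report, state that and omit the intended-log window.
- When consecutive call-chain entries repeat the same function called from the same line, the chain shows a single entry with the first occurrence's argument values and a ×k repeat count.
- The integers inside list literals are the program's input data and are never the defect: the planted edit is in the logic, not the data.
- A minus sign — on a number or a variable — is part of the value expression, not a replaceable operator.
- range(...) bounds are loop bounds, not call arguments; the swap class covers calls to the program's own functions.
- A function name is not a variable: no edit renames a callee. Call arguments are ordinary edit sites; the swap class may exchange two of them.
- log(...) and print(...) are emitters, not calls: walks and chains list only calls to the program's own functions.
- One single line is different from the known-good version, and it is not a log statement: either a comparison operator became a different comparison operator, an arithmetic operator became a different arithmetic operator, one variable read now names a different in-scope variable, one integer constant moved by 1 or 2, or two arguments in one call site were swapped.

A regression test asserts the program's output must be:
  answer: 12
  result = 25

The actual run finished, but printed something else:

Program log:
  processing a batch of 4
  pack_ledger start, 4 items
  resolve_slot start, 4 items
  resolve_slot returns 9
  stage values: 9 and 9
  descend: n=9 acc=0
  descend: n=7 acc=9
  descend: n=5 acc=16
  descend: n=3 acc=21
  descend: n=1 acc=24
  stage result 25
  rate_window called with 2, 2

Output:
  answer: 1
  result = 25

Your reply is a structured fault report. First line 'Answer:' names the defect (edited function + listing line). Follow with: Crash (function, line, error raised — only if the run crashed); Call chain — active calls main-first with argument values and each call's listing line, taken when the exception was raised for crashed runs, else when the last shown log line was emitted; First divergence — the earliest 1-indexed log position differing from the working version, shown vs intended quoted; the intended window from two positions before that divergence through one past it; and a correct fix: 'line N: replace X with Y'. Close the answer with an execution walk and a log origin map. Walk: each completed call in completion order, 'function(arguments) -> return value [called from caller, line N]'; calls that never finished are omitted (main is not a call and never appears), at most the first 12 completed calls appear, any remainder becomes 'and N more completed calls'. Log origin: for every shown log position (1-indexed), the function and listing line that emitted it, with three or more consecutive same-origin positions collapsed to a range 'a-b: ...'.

Answer: the defect is in main at line 35.
Core observation: Position 12 is the first bad log line: 'rate_window called with 2, 2' should read 'rate_window called with 25, 2'.
Call chain: main -> rate_window(2, 2) (called at line 35).
First divergence: position 12 — the shown line 'rate_window called with 2, 2' should read 'rate_window called with 25, 2'.
Intended log window:
  10: descend: n=1 acc=24
  11: stage result 25
  12: rate_window called with 25, 2
Execution walk:
  resolve_slot([9, 9, 2, 9]) -> 9  [called from pack_ledger, line 18]
  process_batch(-1, 25) -> 25  [called from process_batch, line 5]
  process_batch(1, 24) -> 25  [called from process_batch, line 5]
  process_batch(3, 21) -> 25  [called from process_batch, line 5]
  process_batch(5, 16) -> 25  [called from process_batch, line 5]
  process_batch(7, 9) -> 25  [called from process_batch, line 5]
  process_batch(9, 0) -> 25  [called from pack_ledger, line 21]
  pack_ledger([9, 9, 2, 9]) -> 25  [called from main, line 33]
  rate_window(2, 2) -> 1  [called from main, line 35]
Log line origins:
  1: from main, line 32
  2: from pack_ledger, line 17
  3: from resolve_slot, line 8
  4: from resolve_slot, line 13
  5: from pack_ledger, line 20
  6-10: from process_batch, line 4
  11: from main, line 34
  12: from rate_window, line 24
A correct fix: line 35: replace `total` with `top`.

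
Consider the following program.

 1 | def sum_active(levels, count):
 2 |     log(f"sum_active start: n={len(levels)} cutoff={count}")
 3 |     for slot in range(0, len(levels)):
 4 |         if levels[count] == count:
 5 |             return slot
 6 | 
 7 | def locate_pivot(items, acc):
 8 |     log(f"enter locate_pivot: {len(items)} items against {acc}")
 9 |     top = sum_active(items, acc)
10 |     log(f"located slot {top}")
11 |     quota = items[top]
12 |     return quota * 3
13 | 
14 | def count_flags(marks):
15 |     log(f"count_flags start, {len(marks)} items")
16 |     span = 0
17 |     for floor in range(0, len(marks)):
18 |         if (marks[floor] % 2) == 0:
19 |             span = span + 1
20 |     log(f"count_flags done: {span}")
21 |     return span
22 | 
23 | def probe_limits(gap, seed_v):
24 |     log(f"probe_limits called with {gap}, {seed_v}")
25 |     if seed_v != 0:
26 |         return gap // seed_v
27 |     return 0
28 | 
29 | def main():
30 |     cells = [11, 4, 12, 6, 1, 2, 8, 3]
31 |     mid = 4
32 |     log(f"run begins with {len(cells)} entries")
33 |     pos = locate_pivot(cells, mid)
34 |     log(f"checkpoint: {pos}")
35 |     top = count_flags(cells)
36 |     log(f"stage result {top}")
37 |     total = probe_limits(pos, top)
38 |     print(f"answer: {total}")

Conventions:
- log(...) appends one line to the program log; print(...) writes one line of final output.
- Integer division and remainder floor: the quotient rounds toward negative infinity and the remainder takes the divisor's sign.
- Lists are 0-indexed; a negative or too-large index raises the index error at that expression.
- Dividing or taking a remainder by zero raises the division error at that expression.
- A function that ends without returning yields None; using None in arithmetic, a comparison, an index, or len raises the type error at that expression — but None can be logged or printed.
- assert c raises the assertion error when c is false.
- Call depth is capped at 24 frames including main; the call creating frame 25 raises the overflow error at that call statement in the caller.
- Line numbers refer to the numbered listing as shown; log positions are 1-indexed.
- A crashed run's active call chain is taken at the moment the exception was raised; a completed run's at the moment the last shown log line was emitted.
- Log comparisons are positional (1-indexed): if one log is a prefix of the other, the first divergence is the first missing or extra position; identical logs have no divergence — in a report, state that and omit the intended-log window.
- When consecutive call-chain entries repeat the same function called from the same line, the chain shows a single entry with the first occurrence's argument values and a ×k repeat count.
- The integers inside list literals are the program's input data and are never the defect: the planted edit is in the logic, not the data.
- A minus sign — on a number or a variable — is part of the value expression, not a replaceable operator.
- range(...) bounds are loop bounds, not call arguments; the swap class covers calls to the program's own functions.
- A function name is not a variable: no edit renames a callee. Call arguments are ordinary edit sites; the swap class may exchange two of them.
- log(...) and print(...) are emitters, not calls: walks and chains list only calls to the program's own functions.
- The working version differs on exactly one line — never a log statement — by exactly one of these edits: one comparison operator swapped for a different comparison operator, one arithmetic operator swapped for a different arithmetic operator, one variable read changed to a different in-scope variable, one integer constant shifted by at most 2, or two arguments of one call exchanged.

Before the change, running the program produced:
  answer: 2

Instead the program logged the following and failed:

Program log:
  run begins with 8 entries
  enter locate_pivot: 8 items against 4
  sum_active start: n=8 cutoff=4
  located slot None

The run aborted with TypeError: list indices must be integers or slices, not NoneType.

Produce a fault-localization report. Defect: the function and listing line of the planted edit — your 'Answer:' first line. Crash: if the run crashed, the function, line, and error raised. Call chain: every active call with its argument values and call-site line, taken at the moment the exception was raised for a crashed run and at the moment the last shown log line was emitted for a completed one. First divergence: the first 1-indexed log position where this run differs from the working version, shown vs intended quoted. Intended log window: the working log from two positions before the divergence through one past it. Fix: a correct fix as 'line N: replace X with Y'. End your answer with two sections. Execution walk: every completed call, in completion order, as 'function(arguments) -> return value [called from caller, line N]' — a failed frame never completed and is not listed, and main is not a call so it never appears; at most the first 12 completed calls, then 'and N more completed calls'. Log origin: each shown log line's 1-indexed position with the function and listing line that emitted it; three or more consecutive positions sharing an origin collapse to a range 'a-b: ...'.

Answer: the defect is in sum_active at line 4.
Key fact: The earliest visible damage is log position 4 — 'located slot None' rather than the intended 'located slot 1'.
Crash: locate_pivot, line 11, TypeError.
Call chain: main -> locate_pivot([11, 4, 12, 6, 1, 2, 8, 3], 4) (called at line 33).
First divergence: at position 4 the run shows 'located slot None' where the working version logs 'located slot 1'.
Intended log window:
  2: enter locate_pivot: 8 items against 4
  3: sum_active start: n=8 cutoff=4
  4: located slot 1
  5: checkpoint: 12
Execution walk:
  sum_active([11, 4, 12, 6, 1, 2, 8, 3], 4) -> None  [called from locate_pivot, line 9]
Log line origins:
  1: emitted by main (line 32)
  2: emitted by locate_pivot (line 8)
  3: emitted by sum_active (line 2)
  4: emitted by locate_pivot (line 10)
A correct fix: line 4: replace `levels[count]` with `levels[slot]`.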